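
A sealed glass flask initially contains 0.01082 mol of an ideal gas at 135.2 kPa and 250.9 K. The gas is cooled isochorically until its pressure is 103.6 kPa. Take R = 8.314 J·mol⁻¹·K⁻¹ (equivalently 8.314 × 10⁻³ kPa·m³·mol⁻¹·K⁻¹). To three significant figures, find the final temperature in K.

From PV = nRT: V₁ = nRT₁/P₁ = 0.0001669 m³.
Isochoric, so P/T is constant: V₂ = V₁; T₂ = T₁·(P₂/P₁) = 192.3 K.

T₂ ≈ 192 K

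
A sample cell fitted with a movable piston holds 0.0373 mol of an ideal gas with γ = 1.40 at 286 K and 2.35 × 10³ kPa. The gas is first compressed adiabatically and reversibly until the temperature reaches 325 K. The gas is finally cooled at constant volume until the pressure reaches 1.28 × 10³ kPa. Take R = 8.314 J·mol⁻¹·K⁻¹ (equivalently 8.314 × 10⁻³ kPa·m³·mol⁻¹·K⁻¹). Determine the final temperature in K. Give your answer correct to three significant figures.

T₃ ≈ 113 K

From PV = nRT: V₁ = nRT₁/P₁ = 3.774e-05 m³.
Adiabatic (γ = 1.40), T V^(γ−1) and P V^γ constant: P₂ = P₁·(T₂/T₁)^(γ/(γ−1)) = 3676 kPa; V₂ = V₁·(T₁/T₂)^(1/(γ−1)) = 2.742e-05 m³.
Isochoric, so P/T is constant: V₃ = V₂; T₃ = T₂·(P₃/P₂) = 113.2 K.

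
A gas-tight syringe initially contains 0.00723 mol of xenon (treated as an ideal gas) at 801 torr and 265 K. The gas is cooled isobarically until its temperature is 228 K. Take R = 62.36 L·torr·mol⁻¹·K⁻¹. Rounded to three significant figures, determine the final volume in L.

From PV = nRT: V₁ = nRT₁/P₁ = 0.1492 L.
Isobaric, so V/T is constant: P₂ = P₁; V₂ = V₁·(T₂/T₁) = 0.1283 L.

V₂ ≈ 0.128 L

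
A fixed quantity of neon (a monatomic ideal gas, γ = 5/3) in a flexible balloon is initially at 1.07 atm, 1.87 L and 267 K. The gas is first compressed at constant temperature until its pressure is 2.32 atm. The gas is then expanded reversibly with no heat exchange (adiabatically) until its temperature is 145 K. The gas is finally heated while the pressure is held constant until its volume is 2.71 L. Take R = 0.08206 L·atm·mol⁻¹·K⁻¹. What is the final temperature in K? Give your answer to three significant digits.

T constant ⇒ Boyle's law P V = const: T₂ = T₁; V₂ = V₁·(P₁/P₂) = 0.8625 L.
Adiabatic (γ = 5/3), T V^(γ−1) and P V^γ constant: P₃ = P₂·(T₃/T₂)^(γ/(γ−1)) = 0.5042 atm; V₃ = V₂·(T₂/T₃)^(1/(γ−1)) = 2.155 L.
Isobaric, so V/T is constant: P₄ = P₃; T₄ = T₃·(V₄/V₃) = 182.3 K.

T₄ ≈ 182 K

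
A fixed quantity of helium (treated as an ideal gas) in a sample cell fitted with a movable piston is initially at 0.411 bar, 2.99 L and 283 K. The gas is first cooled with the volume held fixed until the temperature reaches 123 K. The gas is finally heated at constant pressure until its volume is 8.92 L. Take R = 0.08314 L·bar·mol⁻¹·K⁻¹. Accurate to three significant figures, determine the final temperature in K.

Isochoric, so P/T is constant: V₂ = V₁; P₂ = P₁·(T₂/T₁) = 0.1786 bar.
Isobaric, so V/T is constant: P₃ = P₂; T₃ = T₂·(V₃/V₂) = 366.9 K.

T₃ ≈ 367 K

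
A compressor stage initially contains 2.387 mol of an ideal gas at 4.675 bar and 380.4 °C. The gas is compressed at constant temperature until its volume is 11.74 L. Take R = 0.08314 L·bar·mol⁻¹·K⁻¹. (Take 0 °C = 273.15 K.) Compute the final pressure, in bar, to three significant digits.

Convert: T₁ = 653.5 K.
From PV = nRT: V₁ = nRT₁/P₁ = 27.74 L.
T constant ⇒ Boyle's law P V = const: T₂ = T₁; P₂ = P₁·(V₁/V₂) = 11.05 bar.

P₂ ≈ 11.0 bar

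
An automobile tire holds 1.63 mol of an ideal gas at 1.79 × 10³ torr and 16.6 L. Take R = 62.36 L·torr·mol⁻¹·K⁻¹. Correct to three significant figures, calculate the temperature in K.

T ≈ 292 K

PV = nRT ⇒ T = PV/(nR) = (1.79e+03 × 16.6) / (1.63 × 62.36)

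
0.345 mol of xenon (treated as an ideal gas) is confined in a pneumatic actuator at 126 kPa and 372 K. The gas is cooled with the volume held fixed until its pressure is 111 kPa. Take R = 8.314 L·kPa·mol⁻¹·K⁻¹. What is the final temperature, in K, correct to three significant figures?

T₂ ≈ 328 K

From PV = nRT: V₁ = nRT₁/P₁ = 8.468 L.
V constant ⇒ P ∝ T: V₂ = V₁; T₂ = T₁·(P₂/P₁) = 327.7 K.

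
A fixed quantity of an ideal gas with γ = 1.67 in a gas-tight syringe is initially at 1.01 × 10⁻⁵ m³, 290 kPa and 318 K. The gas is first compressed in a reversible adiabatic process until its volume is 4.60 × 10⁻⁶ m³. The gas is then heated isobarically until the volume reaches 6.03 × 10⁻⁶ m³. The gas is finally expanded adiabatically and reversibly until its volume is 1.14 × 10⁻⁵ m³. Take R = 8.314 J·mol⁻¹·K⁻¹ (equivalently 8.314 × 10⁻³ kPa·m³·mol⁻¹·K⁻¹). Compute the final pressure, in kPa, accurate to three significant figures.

Adiabatic (γ = 1.67), T V^(γ−1) and P V^γ constant: T₂ = T₁·(V₁/V₂)^(γ−1) = 538.6 K; P₂ = P₁·(V₁/V₂)^γ = 1078 kPa.
P constant ⇒ V ∝ T: P₃ = P₂; T₃ = T₂·(V₃/V₂) = 706.0 K.
Adiabatic (γ = 1.67), T V^(γ−1) and P V^γ constant: T₄ = T₃·(V₃/V₄)^(γ−1) = 460.8 K; P₄ = P₃·(V₃/V₄)^γ = 372.3 kPa.

P₄ ≈ 372 kPa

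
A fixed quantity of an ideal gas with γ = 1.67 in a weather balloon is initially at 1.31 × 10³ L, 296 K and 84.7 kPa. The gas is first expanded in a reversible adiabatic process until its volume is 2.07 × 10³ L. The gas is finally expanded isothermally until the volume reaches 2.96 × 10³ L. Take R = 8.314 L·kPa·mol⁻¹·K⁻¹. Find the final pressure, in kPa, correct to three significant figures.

P₃ ≈ 27.6 kPa

Adiabatic (γ = 1.67), T V^(γ−1) and P V^γ constant: T₂ = T₁·(V₁/V₂)^(γ−1) = 217.9 K; P₂ = P₁·(V₁/V₂)^γ = 39.45 kPa.
Isothermal, so P V is constant: T₃ = T₂; P₃ = P₂·(V₂/V₃) = 27.59 kPa.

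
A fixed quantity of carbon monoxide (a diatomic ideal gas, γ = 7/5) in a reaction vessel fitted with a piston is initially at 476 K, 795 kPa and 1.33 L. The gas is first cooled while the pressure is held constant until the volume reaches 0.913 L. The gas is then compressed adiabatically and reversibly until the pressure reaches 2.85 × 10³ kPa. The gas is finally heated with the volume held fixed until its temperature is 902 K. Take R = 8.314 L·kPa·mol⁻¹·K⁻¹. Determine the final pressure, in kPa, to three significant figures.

P constant ⇒ V ∝ T: P₂ = P₁; T₂ = T₁·(V₂/V₁) = 326.8 K.
Reversible adiabatic, γ = 7/5: T₃ = T₂·(P₃/P₂)^((γ−1)/γ) = 470.6 K; V₃ = V₂·(P₂/P₃)^(1/γ) = 0.3668 L.
V constant ⇒ P ∝ T: V₄ = V₃; P₄ = P₃·(T₄/T₃) = 5463 kPa.

P₄ ≈ 5.46e+03 kPa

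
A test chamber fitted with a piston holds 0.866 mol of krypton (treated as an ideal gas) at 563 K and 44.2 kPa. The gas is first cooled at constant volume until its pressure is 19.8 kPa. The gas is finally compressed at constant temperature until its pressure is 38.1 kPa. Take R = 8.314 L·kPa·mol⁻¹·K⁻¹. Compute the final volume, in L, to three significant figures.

From PV = nRT: V₁ = nRT₁/P₁ = 91.71 L.
V constant ⇒ P ∝ T: V₂ = V₁; T₂ = T₁·(P₂/P₁) = 252.2 K.
Isothermal, so P V is constant: T₃ = T₂; V₃ = V₂·(P₂/P₃) = 47.66 L.

V₃ ≈ 47.7 L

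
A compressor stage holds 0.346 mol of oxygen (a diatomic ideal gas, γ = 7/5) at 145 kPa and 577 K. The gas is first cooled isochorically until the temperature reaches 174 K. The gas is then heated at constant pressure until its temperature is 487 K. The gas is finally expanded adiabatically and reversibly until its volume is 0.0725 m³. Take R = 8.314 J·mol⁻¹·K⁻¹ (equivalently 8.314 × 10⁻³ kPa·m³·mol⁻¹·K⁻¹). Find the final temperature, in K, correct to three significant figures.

T₄ ≈ 351 K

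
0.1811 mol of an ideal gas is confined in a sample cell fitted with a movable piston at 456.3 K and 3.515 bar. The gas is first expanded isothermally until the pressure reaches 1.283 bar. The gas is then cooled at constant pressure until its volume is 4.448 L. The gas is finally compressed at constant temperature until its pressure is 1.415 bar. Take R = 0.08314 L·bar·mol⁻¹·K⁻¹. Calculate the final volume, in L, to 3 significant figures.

From PV = nRT: V₁ = nRT₁/P₁ = 1.955 L.
T constant ⇒ Boyle's law P V = const: T₂ = T₁; V₂ = V₁·(P₁/P₂) = 5.355 L.
Isobaric, so V/T is constant: P₃ = P₂; T₃ = T₂·(V₃/V₂) = 379.0 K.
T constant ⇒ Boyle's law P V = const: T₄ = T₃; V₄ = V₃·(P₃/P₄) = 4.033 L.

V₄ ≈ 4.03 L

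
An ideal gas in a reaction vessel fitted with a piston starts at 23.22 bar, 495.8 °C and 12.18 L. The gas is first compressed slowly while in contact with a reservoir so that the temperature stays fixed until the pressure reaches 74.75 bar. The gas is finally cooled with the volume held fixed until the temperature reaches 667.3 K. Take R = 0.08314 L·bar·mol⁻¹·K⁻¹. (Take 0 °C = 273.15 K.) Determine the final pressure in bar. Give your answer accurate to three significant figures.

P₃ ≈ 64.9 bar

Convert: T₁ = 769.0 K.
Isothermal, so P V is constant: T₂ = T₁; V₂ = V₁·(P₁/P₂) = 3.784 L.
V constant ⇒ P ∝ T: V₃ = V₂; P₃ = P₂·(T₃/T₂) = 64.87 bar.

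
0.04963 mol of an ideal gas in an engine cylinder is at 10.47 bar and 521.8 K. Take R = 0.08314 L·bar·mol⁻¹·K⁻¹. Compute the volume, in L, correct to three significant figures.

V ≈ 0.206 L

PV = nRT ⇒ V = nRT/P = (0.04963 × 0.08314 × 521.8) / 10.47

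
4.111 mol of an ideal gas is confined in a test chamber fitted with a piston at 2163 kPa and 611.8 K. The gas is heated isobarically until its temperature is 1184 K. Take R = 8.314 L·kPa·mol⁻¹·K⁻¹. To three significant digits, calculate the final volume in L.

V₂ ≈ 18.7 L

From PV = nRT: V₁ = nRT₁/P₁ = 9.667 L.
Isobaric, so V/T is constant: P₂ = P₁; V₂ = V₁·(T₂/T₁) = 18.71 L.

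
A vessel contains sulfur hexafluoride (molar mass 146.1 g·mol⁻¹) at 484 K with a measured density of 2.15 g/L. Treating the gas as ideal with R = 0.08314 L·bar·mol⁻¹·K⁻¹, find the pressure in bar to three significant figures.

P ≈ 0.592 bar

ρ = PM/(RT) ⇒ P = ρRT/M = (2.15 × 0.08314 × 484.0) / 146.1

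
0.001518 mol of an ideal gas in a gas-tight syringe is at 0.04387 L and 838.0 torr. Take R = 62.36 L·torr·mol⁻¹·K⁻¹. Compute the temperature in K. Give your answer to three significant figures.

PV = nRT ⇒ T = PV/(nR) = (838.0 × 0.04387) / (0.001518 × 62.36)

T ≈ 388 K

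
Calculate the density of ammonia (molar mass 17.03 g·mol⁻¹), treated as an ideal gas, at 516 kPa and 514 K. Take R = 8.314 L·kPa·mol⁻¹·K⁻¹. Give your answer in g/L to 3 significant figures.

ρ ≈ 2.06 g/L

ρ = PM/(RT) = (516 × 17.03) / (8.314 × 514.0)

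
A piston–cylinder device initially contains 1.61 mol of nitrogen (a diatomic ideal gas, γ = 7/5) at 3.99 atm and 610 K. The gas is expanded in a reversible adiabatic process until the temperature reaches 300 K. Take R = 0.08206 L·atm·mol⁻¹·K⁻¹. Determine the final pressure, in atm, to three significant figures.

From PV = nRT: V₁ = nRT₁/P₁ = 20.20 L.
Adiabatic (γ = 7/5), T V^(γ−1) and P V^γ constant: P₂ = P₁·(T₂/T₁)^(γ/(γ−1)) = 0.3328 atm; V₂ = V₁·(T₁/T₂)^(1/(γ−1)) = 119.1 L.

P₂ ≈ 0.333 atm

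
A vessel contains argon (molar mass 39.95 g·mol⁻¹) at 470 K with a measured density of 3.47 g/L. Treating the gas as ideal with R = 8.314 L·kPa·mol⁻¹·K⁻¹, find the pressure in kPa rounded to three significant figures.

ρ = PM/(RT) ⇒ P = ρRT/M = (3.47 × 8.314 × 470.0) / 39.95

P ≈ 339 kPa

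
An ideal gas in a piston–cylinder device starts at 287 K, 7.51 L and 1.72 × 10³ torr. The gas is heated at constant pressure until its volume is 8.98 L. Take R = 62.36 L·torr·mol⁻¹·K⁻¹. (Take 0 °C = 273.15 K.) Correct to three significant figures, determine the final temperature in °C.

T₂ ≈ 70.0 °C

Isobaric, so V/T is constant: P₂ = P₁; T₂ = T₁·(V₂/V₁) = 343.2 K.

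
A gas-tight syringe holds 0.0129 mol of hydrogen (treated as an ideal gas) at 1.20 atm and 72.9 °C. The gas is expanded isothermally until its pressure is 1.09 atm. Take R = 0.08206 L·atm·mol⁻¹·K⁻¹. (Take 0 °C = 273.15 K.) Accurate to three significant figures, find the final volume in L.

V₂ ≈ 0.336 L

Convert: T₁ = 346.0 K.
From PV = nRT: V₁ = nRT₁/P₁ = 0.3053 L.
Isothermal, so P V is constant: T₂ = T₁; V₂ = V₁·(P₁/P₂) = 0.3361 L.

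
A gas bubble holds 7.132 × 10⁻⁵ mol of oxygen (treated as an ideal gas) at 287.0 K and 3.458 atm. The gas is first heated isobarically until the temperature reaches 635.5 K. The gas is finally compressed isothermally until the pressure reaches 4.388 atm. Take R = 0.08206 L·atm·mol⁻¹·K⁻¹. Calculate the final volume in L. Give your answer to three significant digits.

From PV = nRT: V₁ = nRT₁/P₁ = 0.0004857 L.
P constant ⇒ V ∝ T: P₂ = P₁; V₂ = V₁·(T₂/T₁) = 0.001076 L.
Isothermal, so P V is constant: T₃ = T₂; V₃ = V₂·(P₂/P₃) = 0.0008476 L.

V₃ ≈ 0.000848 L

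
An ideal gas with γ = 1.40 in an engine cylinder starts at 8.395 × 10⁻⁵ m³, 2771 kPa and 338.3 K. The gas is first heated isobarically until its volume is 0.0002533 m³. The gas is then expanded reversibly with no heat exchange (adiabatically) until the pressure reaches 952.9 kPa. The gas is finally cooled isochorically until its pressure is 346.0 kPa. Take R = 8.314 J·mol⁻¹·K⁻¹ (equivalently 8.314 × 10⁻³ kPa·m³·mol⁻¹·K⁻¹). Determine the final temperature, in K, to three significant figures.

T₄ ≈ 273 K

Isobaric, so V/T is constant: P₂ = P₁; T₂ = T₁·(V₂/V₁) = 1021 K.
Adiabatic (γ = 1.40), T V^(γ−1) and P V^γ constant: T₃ = T₂·(P₃/P₂)^((γ−1)/γ) = 752.4 K; V₃ = V₂·(P₂/P₃)^(1/γ) = 0.0005430 m³.
Isochoric, so P/T is constant: V₄ = V₃; T₄ = T₃·(P₄/P₃) = 273.2 K.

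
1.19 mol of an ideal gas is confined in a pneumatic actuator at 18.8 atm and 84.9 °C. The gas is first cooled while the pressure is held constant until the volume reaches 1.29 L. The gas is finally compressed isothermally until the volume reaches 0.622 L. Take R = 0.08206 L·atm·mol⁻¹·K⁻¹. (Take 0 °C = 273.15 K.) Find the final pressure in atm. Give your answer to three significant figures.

P₃ ≈ 39.0 atm

Convert: T₁ = 358.0 K.
From PV = nRT: V₁ = nRT₁/P₁ = 1.860 L.
Isobaric, so V/T is constant: P₂ = P₁; T₂ = T₁·(V₂/V₁) = 248.4 K.
Isothermal, so P V is constant: T₃ = T₂; P₃ = P₂·(V₂/V₃) = 38.99 atm.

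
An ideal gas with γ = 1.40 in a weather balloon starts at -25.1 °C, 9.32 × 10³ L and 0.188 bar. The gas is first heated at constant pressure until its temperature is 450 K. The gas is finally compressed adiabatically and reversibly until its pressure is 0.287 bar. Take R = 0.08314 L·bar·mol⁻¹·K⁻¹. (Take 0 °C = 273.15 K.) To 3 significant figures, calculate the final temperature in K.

Convert: T₁ = 248.0 K.
Isobaric, so V/T is constant: P₂ = P₁; V₂ = V₁·(T₂/T₁) = 1.691e+04 L.
Adiabatic (γ = 1.40), T V^(γ−1) and P V^γ constant: T₃ = T₂·(P₃/P₂)^((γ−1)/γ) = 507.8 K; V₃ = V₂·(P₂/P₃)^(1/γ) = 1.250e+04 L.

T₃ ≈ 508 K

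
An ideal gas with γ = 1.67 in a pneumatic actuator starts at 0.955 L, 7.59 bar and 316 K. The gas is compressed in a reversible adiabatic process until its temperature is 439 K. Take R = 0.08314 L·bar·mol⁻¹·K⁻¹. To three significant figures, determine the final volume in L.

V₂ ≈ 0.585 L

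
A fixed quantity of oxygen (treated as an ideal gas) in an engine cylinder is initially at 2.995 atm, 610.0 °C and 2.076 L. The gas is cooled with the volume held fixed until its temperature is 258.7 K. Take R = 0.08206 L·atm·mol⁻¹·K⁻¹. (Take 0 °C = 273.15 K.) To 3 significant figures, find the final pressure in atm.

Convert: T₁ = 883.1 K.
V constant ⇒ P ∝ T: V₂ = V₁; P₂ = P₁·(T₂/T₁) = 0.8773 atm.

P₂ ≈ 0.877 atm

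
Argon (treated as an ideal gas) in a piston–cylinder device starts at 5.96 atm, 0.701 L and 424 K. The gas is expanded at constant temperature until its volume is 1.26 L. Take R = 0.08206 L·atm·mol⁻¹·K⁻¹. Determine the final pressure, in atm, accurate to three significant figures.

T constant ⇒ Boyle's law P V = const: T₂ = T₁; P₂ = P₁·(V₁/V₂) = 3.316 atm.

P₂ ≈ 3.32 atm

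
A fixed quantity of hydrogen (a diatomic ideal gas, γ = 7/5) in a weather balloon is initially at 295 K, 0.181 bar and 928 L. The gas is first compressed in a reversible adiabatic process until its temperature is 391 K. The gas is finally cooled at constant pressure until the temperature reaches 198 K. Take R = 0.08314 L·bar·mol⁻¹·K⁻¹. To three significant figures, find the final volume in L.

V₃ ≈ 232 L

Adiabatic (γ = 7/5), T V^(γ−1) and P V^γ constant: P₂ = P₁·(T₂/T₁)^(γ/(γ−1)) = 0.4852 bar; V₂ = V₁·(T₁/T₂)^(1/(γ−1)) = 458.8 L.
Isobaric, so V/T is constant: P₃ = P₂; V₃ = V₂·(T₃/T₂) = 232.4 L.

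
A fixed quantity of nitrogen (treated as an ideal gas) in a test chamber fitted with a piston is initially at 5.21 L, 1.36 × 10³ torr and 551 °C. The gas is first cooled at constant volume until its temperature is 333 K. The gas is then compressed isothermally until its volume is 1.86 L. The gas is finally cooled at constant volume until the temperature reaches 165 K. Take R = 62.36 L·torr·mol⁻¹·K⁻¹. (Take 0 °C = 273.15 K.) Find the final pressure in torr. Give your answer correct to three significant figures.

Convert: T₁ = 824.1 K.
V constant ⇒ P ∝ T: V₂ = V₁; P₂ = P₁·(T₂/T₁) = 549.5 torr.
T constant ⇒ Boyle's law P V = const: T₃ = T₂; P₃ = P₂·(V₂/V₃) = 1539 torr.
V constant ⇒ P ∝ T: V₄ = V₃; P₄ = P₃·(T₄/T₃) = 762.7 torr.

P₄ ≈ 763 torr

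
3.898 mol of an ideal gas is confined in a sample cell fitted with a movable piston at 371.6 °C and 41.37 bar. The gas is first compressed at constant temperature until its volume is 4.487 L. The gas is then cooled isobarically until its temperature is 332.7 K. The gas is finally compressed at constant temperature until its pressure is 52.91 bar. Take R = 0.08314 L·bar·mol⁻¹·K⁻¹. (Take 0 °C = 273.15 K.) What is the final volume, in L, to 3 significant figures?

V₄ ≈ 2.04 L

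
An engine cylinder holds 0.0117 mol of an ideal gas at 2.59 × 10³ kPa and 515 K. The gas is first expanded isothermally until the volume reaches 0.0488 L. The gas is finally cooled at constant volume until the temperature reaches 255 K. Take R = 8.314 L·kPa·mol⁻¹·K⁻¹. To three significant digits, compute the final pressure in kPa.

P₃ ≈ 508 kPa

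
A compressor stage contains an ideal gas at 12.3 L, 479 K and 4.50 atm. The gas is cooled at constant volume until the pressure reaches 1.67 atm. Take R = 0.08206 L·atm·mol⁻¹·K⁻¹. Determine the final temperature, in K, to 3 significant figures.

T₂ ≈ 178 K

Isochoric, so P/T is constant: V₂ = V₁; T₂ = T₁·(P₂/P₁) = 177.8 K.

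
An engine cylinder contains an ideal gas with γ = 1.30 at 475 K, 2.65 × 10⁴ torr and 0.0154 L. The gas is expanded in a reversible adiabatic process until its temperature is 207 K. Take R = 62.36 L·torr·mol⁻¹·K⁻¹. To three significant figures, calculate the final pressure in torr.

Reversible adiabatic, γ = 1.30: P₂ = P₁·(T₂/T₁)^(γ/(γ−1)) = 724.6 torr; V₂ = V₁·(T₁/T₂)^(1/(γ−1)) = 0.2454 L.

P₂ ≈ 725 torr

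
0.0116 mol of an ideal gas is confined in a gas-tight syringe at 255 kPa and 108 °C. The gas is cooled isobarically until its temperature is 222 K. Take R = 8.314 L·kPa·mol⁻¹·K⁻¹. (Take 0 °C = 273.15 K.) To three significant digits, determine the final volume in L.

V₂ ≈ 0.0840 L

Convert: T₁ = 381.1 K.
From PV = nRT: V₁ = nRT₁/P₁ = 0.1442 L.
P constant ⇒ V ∝ T: P₂ = P₁; V₂ = V₁·(T₂/T₁) = 0.08396 L.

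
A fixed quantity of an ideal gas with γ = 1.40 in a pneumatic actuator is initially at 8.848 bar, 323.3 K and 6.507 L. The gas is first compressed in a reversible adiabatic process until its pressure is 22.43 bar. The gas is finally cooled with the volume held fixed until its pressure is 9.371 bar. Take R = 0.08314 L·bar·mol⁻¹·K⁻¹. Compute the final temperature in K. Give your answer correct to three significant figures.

T₃ ≈ 176 K

Adiabatic (γ = 1.40), T V^(γ−1) and P V^γ constant: T₂ = T₁·(P₂/P₁)^((γ−1)/γ) = 421.7 K; V₂ = V₁·(P₁/P₂)^(1/γ) = 3.348 L.
Isochoric, so P/T is constant: V₃ = V₂; T₃ = T₂·(P₃/P₂) = 176.2 K.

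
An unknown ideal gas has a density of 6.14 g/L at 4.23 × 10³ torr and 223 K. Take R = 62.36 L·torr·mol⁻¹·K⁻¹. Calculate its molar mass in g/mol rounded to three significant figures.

ρ = PM/(RT) ⇒ M = ρRT/P = (6.14 × 62.36 × 223.0) / 4.23e+03

M ≈ 20.2 g/mol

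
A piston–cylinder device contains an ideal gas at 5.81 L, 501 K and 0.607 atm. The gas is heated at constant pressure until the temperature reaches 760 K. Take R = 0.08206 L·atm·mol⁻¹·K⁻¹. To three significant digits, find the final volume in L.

P constant ⇒ V ∝ T: P₂ = P₁; V₂ = V₁·(T₂/T₁) = 8.814 L.

V₂ ≈ 8.81 L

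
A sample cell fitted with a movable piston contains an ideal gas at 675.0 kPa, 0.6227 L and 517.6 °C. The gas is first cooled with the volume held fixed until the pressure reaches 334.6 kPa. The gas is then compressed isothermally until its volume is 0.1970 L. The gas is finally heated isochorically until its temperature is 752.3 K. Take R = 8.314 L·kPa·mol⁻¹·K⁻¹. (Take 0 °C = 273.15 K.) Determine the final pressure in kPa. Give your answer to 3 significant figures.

P₄ ≈ 2.03e+03 kPa

Convert: T₁ = 790.8 K.
Isochoric, so P/T is constant: V₂ = V₁; T₂ = T₁·(P₂/P₁) = 392.0 K.
T constant ⇒ Boyle's law P V = const: T₃ = T₂; P₃ = P₂·(V₂/V₃) = 1058 kPa.
Isochoric, so P/T is constant: V₄ = V₃; P₄ = P₃·(T₄/T₃) = 2030 kPa.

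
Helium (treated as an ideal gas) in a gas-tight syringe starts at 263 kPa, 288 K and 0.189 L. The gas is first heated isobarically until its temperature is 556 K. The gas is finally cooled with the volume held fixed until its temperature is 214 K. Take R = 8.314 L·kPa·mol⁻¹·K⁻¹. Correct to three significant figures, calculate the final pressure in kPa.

P₃ ≈ 101 kPa

P constant ⇒ V ∝ T: P₂ = P₁; V₂ = V₁·(T₂/T₁) = 0.3649 L.
Isochoric, so P/T is constant: V₃ = V₂; P₃ = P₂·(T₃/T₂) = 101.2 kPa.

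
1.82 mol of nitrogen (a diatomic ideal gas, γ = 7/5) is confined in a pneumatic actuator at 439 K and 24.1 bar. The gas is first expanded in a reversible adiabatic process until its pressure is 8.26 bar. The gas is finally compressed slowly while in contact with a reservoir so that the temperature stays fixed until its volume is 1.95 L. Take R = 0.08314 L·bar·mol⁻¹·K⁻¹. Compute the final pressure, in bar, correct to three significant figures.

P₃ ≈ 25.1 bar

From PV = nRT: V₁ = nRT₁/P₁ = 2.756 L.
Reversible adiabatic, γ = 7/5: T₂ = T₁·(P₂/P₁)^((γ−1)/γ) = 323.3 K; V₂ = V₁·(P₁/P₂)^(1/γ) = 5.922 L.
Isothermal, so P V is constant: T₃ = T₂; P₃ = P₂·(V₂/V₃) = 25.09 bar.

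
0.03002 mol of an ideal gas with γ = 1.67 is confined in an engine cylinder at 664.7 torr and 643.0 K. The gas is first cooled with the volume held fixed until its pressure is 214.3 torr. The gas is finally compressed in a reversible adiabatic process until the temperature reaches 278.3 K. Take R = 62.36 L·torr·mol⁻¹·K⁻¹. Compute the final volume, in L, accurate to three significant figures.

From PV = nRT: V₁ = nRT₁/P₁ = 1.811 L.
Isochoric, so P/T is constant: V₂ = V₁; T₂ = T₁·(P₂/P₁) = 207.3 K.
Adiabatic (γ = 1.67), T V^(γ−1) and P V^γ constant: P₃ = P₂·(T₃/T₂)^(γ/(γ−1)) = 446.5 torr; V₃ = V₂·(T₂/T₃)^(1/(γ−1)) = 1.167 L.

V₃ ≈ 1.17 L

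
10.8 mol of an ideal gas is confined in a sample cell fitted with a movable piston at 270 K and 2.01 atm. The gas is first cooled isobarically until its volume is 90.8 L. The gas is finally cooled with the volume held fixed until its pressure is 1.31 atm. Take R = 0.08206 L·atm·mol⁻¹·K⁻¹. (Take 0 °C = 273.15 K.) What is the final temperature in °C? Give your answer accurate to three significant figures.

From PV = nRT: V₁ = nRT₁/P₁ = 119.0 L.
Isobaric, so V/T is constant: P₂ = P₁; T₂ = T₁·(V₂/V₁) = 205.9 K.
V constant ⇒ P ∝ T: V₃ = V₂; T₃ = T₂·(P₃/P₂) = 134.2 K.

T₃ ≈ -139 °C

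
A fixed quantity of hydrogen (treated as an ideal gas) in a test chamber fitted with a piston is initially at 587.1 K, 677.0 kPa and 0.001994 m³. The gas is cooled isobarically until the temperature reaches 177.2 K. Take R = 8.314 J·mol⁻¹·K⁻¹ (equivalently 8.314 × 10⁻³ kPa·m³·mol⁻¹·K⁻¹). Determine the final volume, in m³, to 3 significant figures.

P constant ⇒ V ∝ T: P₂ = P₁; V₂ = V₁·(T₂/T₁) = 0.0006018 m³.

V₂ ≈ 0.000602 m³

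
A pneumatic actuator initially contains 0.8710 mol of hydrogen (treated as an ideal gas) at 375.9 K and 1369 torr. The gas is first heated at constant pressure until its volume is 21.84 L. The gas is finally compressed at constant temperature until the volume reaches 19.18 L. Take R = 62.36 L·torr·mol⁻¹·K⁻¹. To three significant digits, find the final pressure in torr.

From PV = nRT: V₁ = nRT₁/P₁ = 14.91 L.
Isobaric, so V/T is constant: P₂ = P₁; T₂ = T₁·(V₂/V₁) = 550.5 K.
Isothermal, so P V is constant: T₃ = T₂; P₃ = P₂·(V₂/V₃) = 1559 torr.

P₃ ≈ 1.56e+03 torr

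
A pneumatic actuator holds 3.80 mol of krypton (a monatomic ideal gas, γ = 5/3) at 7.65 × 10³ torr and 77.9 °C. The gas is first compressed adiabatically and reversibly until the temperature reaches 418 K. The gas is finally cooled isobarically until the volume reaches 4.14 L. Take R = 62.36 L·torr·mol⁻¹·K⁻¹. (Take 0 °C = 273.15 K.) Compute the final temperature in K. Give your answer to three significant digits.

T₃ ≈ 207 K

Convert: T₁ = 351.0 K.
From PV = nRT: V₁ = nRT₁/P₁ = 10.87 L.
Adiabatic (γ = 5/3), T V^(γ−1) and P V^γ constant: P₂ = P₁·(T₂/T₁)^(γ/(γ−1)) = 1.184e+04 torr; V₂ = V₁·(T₁/T₂)^(1/(γ−1)) = 8.369 L.
Isobaric, so V/T is constant: P₃ = P₂; T₃ = T₂·(V₃/V₂) = 206.8 K.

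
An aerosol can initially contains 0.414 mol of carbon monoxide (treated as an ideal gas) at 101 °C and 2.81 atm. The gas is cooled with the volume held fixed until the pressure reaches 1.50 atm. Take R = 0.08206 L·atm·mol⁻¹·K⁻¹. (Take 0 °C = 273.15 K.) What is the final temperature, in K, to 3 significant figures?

Convert: T₁ = 374.1 K.
From PV = nRT: V₁ = nRT₁/P₁ = 4.523 L.
Isochoric, so P/T is constant: V₂ = V₁; T₂ = T₁·(P₂/P₁) = 199.7 K.

T₂ ≈ 200 K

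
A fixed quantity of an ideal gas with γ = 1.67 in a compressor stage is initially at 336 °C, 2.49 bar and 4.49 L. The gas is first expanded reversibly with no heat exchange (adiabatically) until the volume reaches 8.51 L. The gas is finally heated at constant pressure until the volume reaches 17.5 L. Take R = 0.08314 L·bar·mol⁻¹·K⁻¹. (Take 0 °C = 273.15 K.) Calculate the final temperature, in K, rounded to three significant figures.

Convert: T₁ = 609.1 K.
Reversible adiabatic, γ = 1.67: T₂ = T₁·(V₁/V₂)^(γ−1) = 396.9 K; P₂ = P₁·(V₁/V₂)^γ = 0.8560 bar.
P constant ⇒ V ∝ T: P₃ = P₂; T₃ = T₂·(V₃/V₂) = 816.2 K.

T₃ ≈ 816 K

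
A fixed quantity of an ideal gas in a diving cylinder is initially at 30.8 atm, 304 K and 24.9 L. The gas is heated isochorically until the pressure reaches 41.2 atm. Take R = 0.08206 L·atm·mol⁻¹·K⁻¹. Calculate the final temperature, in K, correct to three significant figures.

T₂ ≈ 407 K

V constant ⇒ P ∝ T: V₂ = V₁; T₂ = T₁·(P₂/P₁) = 406.6 K.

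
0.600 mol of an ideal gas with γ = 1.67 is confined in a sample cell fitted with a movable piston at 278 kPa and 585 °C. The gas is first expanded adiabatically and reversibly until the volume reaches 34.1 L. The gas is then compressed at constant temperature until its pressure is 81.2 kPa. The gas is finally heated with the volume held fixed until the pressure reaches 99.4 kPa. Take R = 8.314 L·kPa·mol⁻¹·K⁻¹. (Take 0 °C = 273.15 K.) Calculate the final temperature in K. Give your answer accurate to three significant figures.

Convert: T₁ = 858.1 K.
From PV = nRT: V₁ = nRT₁/P₁ = 15.40 L.
Adiabatic (γ = 1.67), T V^(γ−1) and P V^γ constant: T₂ = T₁·(V₁/V₂)^(γ−1) = 503.8 K; P₂ = P₁·(V₁/V₂)^γ = 73.69 kPa.
T constant ⇒ Boyle's law P V = const: T₃ = T₂; V₃ = V₂·(P₂/P₃) = 30.95 L.
V constant ⇒ P ∝ T: V₄ = V₃; T₄ = T₃·(P₄/P₃) = 616.7 K.

T₄ ≈ 617 K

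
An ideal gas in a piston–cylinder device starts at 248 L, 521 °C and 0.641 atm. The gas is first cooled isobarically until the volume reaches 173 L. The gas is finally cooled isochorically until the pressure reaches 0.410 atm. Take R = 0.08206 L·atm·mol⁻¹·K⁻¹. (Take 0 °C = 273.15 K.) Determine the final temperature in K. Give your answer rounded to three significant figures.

T₃ ≈ 354 K

Convert: T₁ = 794.1 K.
P constant ⇒ V ∝ T: P₂ = P₁; T₂ = T₁·(V₂/V₁) = 554.0 K.
Isochoric, so P/T is constant: V₃ = V₂; T₃ = T₂·(P₃/P₂) = 354.3 K.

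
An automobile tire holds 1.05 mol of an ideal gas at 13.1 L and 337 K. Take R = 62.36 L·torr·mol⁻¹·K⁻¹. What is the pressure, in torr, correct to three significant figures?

PV = nRT ⇒ P = nRT/V = (1.05 × 62.36 × 337) / 13.1

P ≈ 1.68e+03 torr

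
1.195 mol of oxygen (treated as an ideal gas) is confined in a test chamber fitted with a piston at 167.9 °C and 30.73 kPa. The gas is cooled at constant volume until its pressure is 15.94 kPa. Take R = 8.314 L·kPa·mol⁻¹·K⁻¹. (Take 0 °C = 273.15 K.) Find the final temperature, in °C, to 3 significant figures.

Convert: T₁ = 441.0 K.
From PV = nRT: V₁ = nRT₁/P₁ = 142.6 L.
V constant ⇒ P ∝ T: V₂ = V₁; T₂ = T₁·(P₂/P₁) = 228.8 K.

T₂ ≈ -44.4 °C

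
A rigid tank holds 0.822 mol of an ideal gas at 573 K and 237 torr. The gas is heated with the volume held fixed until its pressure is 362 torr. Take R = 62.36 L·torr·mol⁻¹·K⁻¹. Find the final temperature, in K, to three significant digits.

From PV = nRT: V₁ = nRT₁/P₁ = 123.9 L.
Isochoric, so P/T is constant: V₂ = V₁; T₂ = T₁·(P₂/P₁) = 875.2 K.

T₂ ≈ 875 K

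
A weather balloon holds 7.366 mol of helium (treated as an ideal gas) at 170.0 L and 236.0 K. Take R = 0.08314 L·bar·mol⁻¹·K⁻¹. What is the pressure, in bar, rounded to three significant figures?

P ≈ 0.850 bar

PV = nRT ⇒ P = nRT/V = (7.366 × 0.08314 × 236.0) / 170.0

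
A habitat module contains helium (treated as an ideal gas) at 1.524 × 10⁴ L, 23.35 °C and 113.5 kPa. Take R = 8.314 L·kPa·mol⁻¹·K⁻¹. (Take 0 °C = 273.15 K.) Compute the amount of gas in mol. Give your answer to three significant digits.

Convert: T = 296.50 K.
PV = nRT ⇒ n = PV/(RT) = (113.5 × 1.524e+04) / (8.314 × 296.50)

n ≈ 702 mol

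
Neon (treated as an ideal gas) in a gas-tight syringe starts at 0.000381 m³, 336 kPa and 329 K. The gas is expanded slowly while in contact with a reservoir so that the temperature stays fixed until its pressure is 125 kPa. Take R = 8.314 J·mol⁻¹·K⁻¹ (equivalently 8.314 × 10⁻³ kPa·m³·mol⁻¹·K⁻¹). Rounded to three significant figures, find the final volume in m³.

V₂ ≈ 0.00102 m³

Isothermal, so P V is constant: T₂ = T₁; V₂ = V₁·(P₁/P₂) = 0.001024 m³.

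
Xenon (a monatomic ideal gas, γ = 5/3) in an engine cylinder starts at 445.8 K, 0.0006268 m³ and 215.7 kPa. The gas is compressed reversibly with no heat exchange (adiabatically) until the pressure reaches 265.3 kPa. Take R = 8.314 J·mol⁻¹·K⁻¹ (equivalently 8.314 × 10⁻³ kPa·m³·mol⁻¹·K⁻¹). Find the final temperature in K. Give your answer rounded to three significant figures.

T₂ ≈ 484 K

Reversible adiabatic, γ = 5/3: T₂ = T₁·(P₂/P₁)^((γ−1)/γ) = 484.3 K; V₂ = V₁·(P₁/P₂)^(1/γ) = 0.0005536 m³.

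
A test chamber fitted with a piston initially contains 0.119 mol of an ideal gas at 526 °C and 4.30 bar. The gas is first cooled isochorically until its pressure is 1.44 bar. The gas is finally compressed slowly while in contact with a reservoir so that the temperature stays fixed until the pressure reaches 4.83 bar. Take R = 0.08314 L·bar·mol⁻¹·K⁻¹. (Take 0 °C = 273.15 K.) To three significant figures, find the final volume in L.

Convert: T₁ = 799.1 K.
From PV = nRT: V₁ = nRT₁/P₁ = 1.839 L.
Isochoric, so P/T is constant: V₂ = V₁; T₂ = T₁·(P₂/P₁) = 267.6 K.
Isothermal, so P V is constant: T₃ = T₂; V₃ = V₂·(P₂/P₃) = 0.5482 L.

V₃ ≈ 0.548 L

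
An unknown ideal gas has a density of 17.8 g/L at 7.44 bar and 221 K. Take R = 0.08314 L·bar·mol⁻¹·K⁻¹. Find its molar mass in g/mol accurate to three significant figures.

M ≈ 44.0 g/mol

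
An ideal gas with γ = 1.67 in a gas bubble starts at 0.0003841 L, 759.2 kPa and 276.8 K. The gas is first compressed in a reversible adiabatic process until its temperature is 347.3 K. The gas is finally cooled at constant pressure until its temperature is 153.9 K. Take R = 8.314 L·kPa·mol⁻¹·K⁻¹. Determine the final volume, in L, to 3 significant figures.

V₃ ≈ 0.000121 L

Adiabatic (γ = 1.67), T V^(γ−1) and P V^γ constant: P₂ = P₁·(T₂/T₁)^(γ/(γ−1)) = 1336 kPa; V₂ = V₁·(T₁/T₂)^(1/(γ−1)) = 0.0002738 L.
P constant ⇒ V ∝ T: P₃ = P₂; V₃ = V₂·(T₃/T₂) = 0.0001213 L.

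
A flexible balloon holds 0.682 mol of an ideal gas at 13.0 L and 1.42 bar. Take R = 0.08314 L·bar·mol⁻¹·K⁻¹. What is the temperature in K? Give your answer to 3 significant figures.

T ≈ 326 K

PV = nRT ⇒ T = PV/(nR) = (1.42 × 13.0) / (0.682 × 0.08314)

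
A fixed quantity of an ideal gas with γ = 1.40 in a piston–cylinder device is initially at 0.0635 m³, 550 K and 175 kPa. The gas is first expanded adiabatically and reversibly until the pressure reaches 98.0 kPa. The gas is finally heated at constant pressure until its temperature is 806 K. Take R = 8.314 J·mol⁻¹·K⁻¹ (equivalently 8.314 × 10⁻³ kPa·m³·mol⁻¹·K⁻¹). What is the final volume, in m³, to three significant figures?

V₃ ≈ 0.166 m³

Adiabatic (γ = 1.40), T V^(γ−1) and P V^γ constant: T₂ = T₁·(P₂/P₁)^((γ−1)/γ) = 466.0 K; V₂ = V₁·(P₁/P₂)^(1/γ) = 0.09608 m³.
Isobaric, so V/T is constant: P₃ = P₂; V₃ = V₂·(T₃/T₂) = 0.1662 m³.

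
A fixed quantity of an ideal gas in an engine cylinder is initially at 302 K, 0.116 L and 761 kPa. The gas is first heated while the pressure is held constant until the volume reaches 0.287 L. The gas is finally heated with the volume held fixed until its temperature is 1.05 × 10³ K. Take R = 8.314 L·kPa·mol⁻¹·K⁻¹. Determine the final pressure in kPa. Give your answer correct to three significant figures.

Isobaric, so V/T is constant: P₂ = P₁; T₂ = T₁·(V₂/V₁) = 747.2 K.
V constant ⇒ P ∝ T: V₃ = V₂; P₃ = P₂·(T₃/T₂) = 1069 kPa.

P₃ ≈ 1.07e+03 kPa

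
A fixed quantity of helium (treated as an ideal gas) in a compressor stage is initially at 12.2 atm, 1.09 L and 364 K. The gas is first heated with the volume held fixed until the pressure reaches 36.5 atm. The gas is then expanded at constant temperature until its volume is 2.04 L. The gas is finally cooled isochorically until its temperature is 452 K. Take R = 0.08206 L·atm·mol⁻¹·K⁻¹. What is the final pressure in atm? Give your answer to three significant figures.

P₄ ≈ 8.09 atm

V constant ⇒ P ∝ T: V₂ = V₁; T₂ = T₁·(P₂/P₁) = 1089 K.
T constant ⇒ Boyle's law P V = const: T₃ = T₂; P₃ = P₂·(V₂/V₃) = 19.50 atm.
Isochoric, so P/T is constant: V₄ = V₃; P₄ = P₃·(T₄/T₃) = 8.095 atm.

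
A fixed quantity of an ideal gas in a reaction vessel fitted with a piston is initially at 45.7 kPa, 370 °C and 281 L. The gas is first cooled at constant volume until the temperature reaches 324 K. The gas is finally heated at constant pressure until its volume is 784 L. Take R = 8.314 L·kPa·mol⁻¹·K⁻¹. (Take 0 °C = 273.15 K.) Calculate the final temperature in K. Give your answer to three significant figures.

Convert: T₁ = 643.1 K.
V constant ⇒ P ∝ T: V₂ = V₁; P₂ = P₁·(T₂/T₁) = 23.02 kPa.
Isobaric, so V/T is constant: P₃ = P₂; T₃ = T₂·(V₃/V₂) = 904.0 K.

T₃ ≈ 904 K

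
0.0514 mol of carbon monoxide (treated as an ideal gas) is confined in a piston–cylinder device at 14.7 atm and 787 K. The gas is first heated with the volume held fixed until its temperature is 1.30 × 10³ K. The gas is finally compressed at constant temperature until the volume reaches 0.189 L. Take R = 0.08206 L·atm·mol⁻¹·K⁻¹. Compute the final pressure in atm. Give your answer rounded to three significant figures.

From PV = nRT: V₁ = nRT₁/P₁ = 0.2258 L.
V constant ⇒ P ∝ T: V₂ = V₁; P₂ = P₁·(T₂/T₁) = 24.28 atm.
T constant ⇒ Boyle's law P V = const: T₃ = T₂; P₃ = P₂·(V₂/V₃) = 29.01 atm.

P₃ ≈ 29.0 atm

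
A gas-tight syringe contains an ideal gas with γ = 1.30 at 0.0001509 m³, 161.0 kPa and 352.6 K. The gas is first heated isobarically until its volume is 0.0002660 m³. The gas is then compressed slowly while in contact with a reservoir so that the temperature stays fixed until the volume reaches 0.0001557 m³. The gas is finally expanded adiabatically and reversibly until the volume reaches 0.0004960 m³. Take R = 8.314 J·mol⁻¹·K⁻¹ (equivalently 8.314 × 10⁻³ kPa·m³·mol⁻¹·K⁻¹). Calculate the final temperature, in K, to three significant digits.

Isobaric, so V/T is constant: P₂ = P₁; T₂ = T₁·(V₂/V₁) = 621.5 K.
Isothermal, so P V is constant: T₃ = T₂; P₃ = P₂·(V₂/V₃) = 275.1 kPa.
Adiabatic (γ = 1.30), T V^(γ−1) and P V^γ constant: T₄ = T₃·(V₃/V₄)^(γ−1) = 439.1 K; P₄ = P₃·(V₃/V₄)^γ = 60.99 kPa.

T₄ ≈ 439 K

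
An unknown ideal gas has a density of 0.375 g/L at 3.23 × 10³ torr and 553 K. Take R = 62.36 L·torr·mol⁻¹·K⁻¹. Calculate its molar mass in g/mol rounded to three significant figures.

M ≈ 4.00 g/mol

ρ = PM/(RT) ⇒ M = ρRT/P = (0.375 × 62.36 × 553.0) / 3.23e+03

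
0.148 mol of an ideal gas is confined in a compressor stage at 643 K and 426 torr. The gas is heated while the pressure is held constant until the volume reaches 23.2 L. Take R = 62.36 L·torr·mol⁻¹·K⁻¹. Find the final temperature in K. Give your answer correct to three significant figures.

T₂ ≈ 1.07e+03 K

From PV = nRT: V₁ = nRT₁/P₁ = 13.93 L.
Isobaric, so V/T is constant: P₂ = P₁; T₂ = T₁·(V₂/V₁) = 1071 K.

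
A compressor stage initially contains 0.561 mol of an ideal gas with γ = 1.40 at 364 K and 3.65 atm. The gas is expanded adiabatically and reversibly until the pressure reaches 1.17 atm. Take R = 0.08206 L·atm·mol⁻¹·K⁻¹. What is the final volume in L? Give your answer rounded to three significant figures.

From PV = nRT: V₁ = nRT₁/P₁ = 4.591 L.
Adiabatic (γ = 1.40), T V^(γ−1) and P V^γ constant: T₂ = T₁·(P₂/P₁)^((γ−1)/γ) = 263.0 K; V₂ = V₁·(P₁/P₂)^(1/γ) = 10.35 L.

V₂ ≈ 10.3 L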